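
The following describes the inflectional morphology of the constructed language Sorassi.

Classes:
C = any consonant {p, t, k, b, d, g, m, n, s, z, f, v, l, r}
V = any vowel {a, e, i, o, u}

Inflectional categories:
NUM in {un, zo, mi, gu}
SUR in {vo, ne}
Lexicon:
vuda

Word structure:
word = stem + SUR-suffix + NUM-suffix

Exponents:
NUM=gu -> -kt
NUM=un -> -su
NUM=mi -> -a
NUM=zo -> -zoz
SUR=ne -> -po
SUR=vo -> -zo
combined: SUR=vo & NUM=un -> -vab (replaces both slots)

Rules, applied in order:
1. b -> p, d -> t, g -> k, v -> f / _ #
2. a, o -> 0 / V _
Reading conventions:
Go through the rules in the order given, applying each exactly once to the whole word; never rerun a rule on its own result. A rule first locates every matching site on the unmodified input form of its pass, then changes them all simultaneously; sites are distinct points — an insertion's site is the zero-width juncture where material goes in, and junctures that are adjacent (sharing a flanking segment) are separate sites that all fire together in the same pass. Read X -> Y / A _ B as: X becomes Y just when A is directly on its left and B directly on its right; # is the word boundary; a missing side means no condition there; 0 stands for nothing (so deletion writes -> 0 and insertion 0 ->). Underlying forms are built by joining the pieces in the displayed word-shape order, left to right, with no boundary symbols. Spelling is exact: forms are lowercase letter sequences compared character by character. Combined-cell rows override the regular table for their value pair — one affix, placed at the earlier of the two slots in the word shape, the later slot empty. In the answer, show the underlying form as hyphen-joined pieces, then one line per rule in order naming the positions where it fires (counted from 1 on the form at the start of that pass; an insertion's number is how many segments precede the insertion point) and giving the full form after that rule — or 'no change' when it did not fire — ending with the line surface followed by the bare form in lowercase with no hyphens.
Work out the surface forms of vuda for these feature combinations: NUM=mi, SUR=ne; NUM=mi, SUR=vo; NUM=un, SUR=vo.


cell NUM=mi, SUR=ne:
underlying: vuda-po-a
1. b -> p, d -> t, g -> k, v -> f / _ #: no change
2. a, o -> 0 / V _: fires at position(s) 7: vudapo
surface: vudapo

cell NUM=mi, SUR=vo:
underlying: vuda-zo-a
1. b -> p, d -> t, g -> k, v -> f / _ #: no change
2. a, o -> 0 / V _: fires at position(s) 7: vudazo
surface: vudazo

cell NUM=un, SUR=vo:
underlying: vuda-vab
1. b -> p, d -> t, g -> k, v -> f / _ #: fires at position(s) 7: vudavap
2. a, o -> 0 / V _: no change
surface: vudavap


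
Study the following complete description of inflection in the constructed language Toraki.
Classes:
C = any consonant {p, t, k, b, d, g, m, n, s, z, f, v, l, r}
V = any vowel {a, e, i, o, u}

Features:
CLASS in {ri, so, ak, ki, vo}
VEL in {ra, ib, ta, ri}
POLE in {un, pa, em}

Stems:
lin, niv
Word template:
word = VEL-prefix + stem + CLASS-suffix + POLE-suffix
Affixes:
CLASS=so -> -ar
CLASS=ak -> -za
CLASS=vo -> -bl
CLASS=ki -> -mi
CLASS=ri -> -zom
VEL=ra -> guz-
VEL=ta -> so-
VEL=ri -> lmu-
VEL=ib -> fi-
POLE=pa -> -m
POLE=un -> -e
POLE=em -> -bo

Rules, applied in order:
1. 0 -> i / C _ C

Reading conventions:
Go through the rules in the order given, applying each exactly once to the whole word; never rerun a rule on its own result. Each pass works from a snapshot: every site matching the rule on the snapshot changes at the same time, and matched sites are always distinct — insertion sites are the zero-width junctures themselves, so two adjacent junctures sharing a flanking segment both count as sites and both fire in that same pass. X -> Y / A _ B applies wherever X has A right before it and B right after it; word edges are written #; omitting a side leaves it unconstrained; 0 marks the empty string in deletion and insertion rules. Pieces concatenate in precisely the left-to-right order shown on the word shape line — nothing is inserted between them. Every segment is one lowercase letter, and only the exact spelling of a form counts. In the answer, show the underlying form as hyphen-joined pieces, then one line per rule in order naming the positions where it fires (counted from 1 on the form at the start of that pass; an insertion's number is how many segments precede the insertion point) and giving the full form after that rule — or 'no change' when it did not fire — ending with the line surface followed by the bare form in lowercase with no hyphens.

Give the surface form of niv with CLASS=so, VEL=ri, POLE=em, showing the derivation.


underlying: lmu-niv-ar-bo
1. 0 -> i / C _ C: inserts after position(s) 1, 8: limunivaribo
surface: limunivaribo


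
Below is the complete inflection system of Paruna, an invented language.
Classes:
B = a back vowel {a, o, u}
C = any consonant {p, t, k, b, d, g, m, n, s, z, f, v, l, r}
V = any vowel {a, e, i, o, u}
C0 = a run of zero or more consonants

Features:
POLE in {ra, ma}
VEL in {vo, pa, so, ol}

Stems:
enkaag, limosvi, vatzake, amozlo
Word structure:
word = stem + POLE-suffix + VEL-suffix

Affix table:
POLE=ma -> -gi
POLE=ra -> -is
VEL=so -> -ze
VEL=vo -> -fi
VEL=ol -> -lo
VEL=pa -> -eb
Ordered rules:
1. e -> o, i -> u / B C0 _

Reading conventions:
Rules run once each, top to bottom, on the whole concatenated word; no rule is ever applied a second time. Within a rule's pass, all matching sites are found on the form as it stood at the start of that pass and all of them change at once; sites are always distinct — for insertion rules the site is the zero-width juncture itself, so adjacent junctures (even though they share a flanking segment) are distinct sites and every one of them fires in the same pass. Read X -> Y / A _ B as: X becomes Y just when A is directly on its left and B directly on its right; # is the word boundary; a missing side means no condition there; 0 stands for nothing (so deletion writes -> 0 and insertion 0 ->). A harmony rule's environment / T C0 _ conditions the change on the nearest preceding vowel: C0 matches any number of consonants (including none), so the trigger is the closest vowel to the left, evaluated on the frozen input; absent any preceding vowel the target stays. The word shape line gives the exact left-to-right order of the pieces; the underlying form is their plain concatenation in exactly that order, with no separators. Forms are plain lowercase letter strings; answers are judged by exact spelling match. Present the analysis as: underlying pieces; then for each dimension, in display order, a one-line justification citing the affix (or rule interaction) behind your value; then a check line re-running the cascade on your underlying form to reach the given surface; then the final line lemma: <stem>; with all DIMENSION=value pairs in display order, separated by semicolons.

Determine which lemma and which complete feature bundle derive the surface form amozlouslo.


underlying: amozlo-is-lo
POLE=ra - signalled by the affix -is
VEL=ol - signalled by the affix -lo
check: amozloislo -> amozlouslo
lemma: amozlo; POLE=ra; VEL=ol


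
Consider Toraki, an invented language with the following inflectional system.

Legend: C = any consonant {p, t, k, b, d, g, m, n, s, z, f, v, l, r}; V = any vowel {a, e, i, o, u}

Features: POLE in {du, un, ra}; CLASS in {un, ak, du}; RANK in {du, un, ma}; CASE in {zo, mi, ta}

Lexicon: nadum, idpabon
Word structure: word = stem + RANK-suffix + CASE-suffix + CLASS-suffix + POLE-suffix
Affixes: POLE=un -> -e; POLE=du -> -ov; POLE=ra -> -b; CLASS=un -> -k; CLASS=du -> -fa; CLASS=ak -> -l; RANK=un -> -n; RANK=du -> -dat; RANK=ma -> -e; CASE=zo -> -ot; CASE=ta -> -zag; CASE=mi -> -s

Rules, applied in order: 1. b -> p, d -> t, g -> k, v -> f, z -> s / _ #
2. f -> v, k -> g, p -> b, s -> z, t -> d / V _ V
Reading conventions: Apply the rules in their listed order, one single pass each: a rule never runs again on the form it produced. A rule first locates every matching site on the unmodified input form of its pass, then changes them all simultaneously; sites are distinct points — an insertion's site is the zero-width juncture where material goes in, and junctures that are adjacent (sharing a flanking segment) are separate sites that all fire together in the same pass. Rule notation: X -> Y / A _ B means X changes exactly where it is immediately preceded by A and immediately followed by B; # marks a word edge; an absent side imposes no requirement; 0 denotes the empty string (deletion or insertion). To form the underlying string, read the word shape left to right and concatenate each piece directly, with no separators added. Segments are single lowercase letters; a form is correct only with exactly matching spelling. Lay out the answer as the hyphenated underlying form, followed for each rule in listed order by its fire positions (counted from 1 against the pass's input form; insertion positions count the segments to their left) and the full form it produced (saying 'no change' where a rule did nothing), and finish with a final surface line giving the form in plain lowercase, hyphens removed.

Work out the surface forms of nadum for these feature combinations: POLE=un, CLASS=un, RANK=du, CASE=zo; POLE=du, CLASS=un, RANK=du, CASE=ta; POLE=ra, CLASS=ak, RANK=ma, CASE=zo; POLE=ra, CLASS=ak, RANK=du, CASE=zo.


cell POLE=un, CLASS=un, RANK=du, CASE=zo:
underlying: nadum-dat-ot-k-e
1. b -> p, d -> t, g -> k, v -> f, z -> s / _ #: no change
2. f -> v, k -> g, p -> b, s -> z, t -> d / V _ V: fires at position(s) 8: nadumdadotke
surface: nadumdadotke

cell POLE=du, CLASS=un, RANK=du, CASE=ta:
underlying: nadum-dat-zag-k-ov
1. b -> p, d -> t, g -> k, v -> f, z -> s / _ #: fires at position(s) 14: nadumdatzagkof
2. f -> v, k -> g, p -> b, s -> z, t -> d / V _ V: no change
surface: nadumdatzagkof

cell POLE=ra, CLASS=ak, RANK=ma, CASE=zo:
underlying: nadum-e-ot-l-b
1. b -> p, d -> t, g -> k, v -> f, z -> s / _ #: fires at position(s) 10: nadumeotlp
2. f -> v, k -> g, p -> b, s -> z, t -> d / V _ V: no change
surface: nadumeotlp

cell POLE=ra, CLASS=ak, RANK=du, CASE=zo:
underlying: nadum-dat-ot-l-b
1. b -> p, d -> t, g -> k, v -> f, z -> s / _ #: fires at position(s) 12: nadumdatotlp
2. f -> v, k -> g, p -> b, s -> z, t -> d / V _ V: fires at position(s) 8: nadumdadotlp
surface: nadumdadotlp


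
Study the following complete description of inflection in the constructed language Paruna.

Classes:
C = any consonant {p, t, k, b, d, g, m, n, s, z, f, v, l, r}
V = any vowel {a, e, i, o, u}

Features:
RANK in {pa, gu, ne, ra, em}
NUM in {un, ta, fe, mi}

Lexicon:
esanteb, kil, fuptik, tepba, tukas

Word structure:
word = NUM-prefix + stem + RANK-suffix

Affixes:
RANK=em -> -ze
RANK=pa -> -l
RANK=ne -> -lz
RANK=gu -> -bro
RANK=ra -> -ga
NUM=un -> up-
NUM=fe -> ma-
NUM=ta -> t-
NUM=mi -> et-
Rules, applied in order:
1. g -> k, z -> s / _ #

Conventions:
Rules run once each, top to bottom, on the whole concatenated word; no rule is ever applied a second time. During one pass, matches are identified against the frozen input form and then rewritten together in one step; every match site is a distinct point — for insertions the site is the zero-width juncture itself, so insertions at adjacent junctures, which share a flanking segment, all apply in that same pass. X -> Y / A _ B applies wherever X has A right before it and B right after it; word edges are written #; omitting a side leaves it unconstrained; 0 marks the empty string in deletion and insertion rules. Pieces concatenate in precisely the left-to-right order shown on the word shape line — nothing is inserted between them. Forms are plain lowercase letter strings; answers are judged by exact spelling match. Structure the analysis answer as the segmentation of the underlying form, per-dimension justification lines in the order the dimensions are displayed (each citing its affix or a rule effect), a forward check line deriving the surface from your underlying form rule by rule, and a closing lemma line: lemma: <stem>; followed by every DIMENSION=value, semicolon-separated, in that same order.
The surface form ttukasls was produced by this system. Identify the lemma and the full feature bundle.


underlying: t-tukas-lz
RANK=ne - signalled by the affix -lz
NUM=ta - signalled by the affix t-
check: ttukaslz -> ttukasls
lemma: tukas; RANK=ne; NUM=ta


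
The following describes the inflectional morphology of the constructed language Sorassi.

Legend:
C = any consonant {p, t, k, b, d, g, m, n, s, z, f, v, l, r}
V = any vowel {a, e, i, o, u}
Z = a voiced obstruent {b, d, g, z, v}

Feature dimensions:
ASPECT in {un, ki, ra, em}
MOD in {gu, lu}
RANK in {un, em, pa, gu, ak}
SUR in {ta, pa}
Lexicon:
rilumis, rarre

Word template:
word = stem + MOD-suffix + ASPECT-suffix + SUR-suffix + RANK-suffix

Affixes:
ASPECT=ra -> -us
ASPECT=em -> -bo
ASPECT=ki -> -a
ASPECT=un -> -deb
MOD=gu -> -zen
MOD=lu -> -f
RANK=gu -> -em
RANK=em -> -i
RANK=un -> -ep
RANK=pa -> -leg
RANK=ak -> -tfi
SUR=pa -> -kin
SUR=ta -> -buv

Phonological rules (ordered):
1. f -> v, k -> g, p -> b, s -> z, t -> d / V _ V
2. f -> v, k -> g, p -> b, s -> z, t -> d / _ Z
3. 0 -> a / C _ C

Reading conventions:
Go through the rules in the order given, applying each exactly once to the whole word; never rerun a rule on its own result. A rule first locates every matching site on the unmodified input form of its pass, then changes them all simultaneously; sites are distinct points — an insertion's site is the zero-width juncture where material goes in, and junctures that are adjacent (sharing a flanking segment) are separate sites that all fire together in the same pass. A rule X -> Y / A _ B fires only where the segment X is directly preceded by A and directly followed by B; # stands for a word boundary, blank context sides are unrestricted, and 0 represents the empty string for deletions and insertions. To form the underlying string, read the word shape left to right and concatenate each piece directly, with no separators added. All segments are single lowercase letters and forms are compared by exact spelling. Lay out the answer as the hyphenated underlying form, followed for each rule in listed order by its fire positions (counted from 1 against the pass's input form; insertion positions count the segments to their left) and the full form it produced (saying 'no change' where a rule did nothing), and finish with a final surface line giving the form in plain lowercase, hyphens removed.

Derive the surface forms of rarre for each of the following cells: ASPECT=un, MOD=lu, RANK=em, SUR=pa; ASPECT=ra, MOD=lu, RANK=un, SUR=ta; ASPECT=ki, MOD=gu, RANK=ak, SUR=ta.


cell ASPECT=un, MOD=lu, RANK=em, SUR=pa:
underlying: rarre-f-deb-kin-i
1. f -> v, k -> g, p -> b, s -> z, t -> d / V _ V: no change
2. f -> v, k -> g, p -> b, s -> z, t -> d / _ Z: fires at position(s) 6: rarrevdebkini
3. 0 -> a / C _ C: inserts after position(s) 3, 6, 9: rararevadebakini
surface: rararevadebakini

cell ASPECT=ra, MOD=lu, RANK=un, SUR=ta:
underlying: rarre-f-us-buv-ep
1. f -> v, k -> g, p -> b, s -> z, t -> d / V _ V: fires at position(s) 6: rarrevusbuvep
2. f -> v, k -> g, p -> b, s -> z, t -> d / _ Z: fires at position(s) 8: rarrevuzbuvep
3. 0 -> a / C _ C: inserts after position(s) 3, 8: rararevuzabuvep
surface: rararevuzabuvep

cell ASPECT=ki, MOD=gu, RANK=ak, SUR=ta:
underlying: rarre-zen-a-buv-tfi
1. f -> v, k -> g, p -> b, s -> z, t -> d / V _ V: no change
2. f -> v, k -> g, p -> b, s -> z, t -> d / _ Z: no change
3. 0 -> a / C _ C: inserts after position(s) 3, 12, 13: rararezenabuvatafi
surface: rararezenabuvatafi


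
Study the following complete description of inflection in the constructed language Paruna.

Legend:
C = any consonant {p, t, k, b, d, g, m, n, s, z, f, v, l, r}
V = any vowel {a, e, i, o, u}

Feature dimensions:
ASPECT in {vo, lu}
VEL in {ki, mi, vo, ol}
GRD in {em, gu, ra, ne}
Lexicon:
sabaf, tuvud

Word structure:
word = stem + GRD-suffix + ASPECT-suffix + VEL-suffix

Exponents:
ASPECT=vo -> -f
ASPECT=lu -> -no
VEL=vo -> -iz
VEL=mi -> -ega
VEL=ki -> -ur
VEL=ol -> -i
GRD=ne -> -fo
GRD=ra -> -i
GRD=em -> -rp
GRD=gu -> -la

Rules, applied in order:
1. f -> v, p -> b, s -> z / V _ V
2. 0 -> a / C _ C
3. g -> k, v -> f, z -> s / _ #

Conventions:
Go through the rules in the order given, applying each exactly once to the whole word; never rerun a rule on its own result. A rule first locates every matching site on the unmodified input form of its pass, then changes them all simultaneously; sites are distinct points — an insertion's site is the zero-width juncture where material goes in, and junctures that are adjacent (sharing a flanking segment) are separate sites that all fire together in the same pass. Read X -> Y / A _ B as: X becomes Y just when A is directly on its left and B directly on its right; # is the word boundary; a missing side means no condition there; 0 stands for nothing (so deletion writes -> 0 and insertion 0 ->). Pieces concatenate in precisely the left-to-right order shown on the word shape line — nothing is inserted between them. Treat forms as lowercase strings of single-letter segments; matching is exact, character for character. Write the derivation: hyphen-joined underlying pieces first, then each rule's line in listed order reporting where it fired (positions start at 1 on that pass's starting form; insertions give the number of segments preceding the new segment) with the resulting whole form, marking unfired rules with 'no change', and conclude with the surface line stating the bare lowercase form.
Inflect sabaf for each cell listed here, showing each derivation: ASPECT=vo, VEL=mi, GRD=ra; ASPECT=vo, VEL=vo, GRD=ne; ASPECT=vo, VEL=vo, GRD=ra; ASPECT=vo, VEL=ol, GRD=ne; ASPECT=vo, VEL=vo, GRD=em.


cell ASPECT=vo, VEL=mi, GRD=ra:
underlying: sabaf-i-f-ega
1. f -> v, p -> b, s -> z / V _ V: fires at position(s) 5, 7: sabavivega
2. 0 -> a / C _ C: no change
3. g -> k, v -> f, z -> s / _ #: no change
surface: sabavivega

cell ASPECT=vo, VEL=vo, GRD=ne:
underlying: sabaf-fo-f-iz
1. f -> v, p -> b, s -> z / V _ V: fires at position(s) 8: sabaffoviz
2. 0 -> a / C _ C: inserts after position(s) 5: sabafafoviz
3. g -> k, v -> f, z -> s / _ #: fires at position(s) 11: sabafafovis
surface: sabafafovis

cell ASPECT=vo, VEL=vo, GRD=ra:
underlying: sabaf-i-f-iz
1. f -> v, p -> b, s -> z / V _ V: fires at position(s) 5, 7: sabaviviz
2. 0 -> a / C _ C: no change
3. g -> k, v -> f, z -> s / _ #: fires at position(s) 9: sabavivis
surface: sabavivis

cell ASPECT=vo, VEL=ol, GRD=ne:
underlying: sabaf-fo-f-i
1. f -> v, p -> b, s -> z / V _ V: fires at position(s) 8: sabaffovi
2. 0 -> a / C _ C: inserts after position(s) 5: sabafafovi
3. g -> k, v -> f, z -> s / _ #: no change
surface: sabafafovi

cell ASPECT=vo, VEL=vo, GRD=em:
underlying: sabaf-rp-f-iz
1. f -> v, p -> b, s -> z / V _ V: no change
2. 0 -> a / C _ C: inserts after position(s) 5, 6, 7: sabafarapafiz
3. g -> k, v -> f, z -> s / _ #: fires at position(s) 13: sabafarapafis
surface: sabafarapafis


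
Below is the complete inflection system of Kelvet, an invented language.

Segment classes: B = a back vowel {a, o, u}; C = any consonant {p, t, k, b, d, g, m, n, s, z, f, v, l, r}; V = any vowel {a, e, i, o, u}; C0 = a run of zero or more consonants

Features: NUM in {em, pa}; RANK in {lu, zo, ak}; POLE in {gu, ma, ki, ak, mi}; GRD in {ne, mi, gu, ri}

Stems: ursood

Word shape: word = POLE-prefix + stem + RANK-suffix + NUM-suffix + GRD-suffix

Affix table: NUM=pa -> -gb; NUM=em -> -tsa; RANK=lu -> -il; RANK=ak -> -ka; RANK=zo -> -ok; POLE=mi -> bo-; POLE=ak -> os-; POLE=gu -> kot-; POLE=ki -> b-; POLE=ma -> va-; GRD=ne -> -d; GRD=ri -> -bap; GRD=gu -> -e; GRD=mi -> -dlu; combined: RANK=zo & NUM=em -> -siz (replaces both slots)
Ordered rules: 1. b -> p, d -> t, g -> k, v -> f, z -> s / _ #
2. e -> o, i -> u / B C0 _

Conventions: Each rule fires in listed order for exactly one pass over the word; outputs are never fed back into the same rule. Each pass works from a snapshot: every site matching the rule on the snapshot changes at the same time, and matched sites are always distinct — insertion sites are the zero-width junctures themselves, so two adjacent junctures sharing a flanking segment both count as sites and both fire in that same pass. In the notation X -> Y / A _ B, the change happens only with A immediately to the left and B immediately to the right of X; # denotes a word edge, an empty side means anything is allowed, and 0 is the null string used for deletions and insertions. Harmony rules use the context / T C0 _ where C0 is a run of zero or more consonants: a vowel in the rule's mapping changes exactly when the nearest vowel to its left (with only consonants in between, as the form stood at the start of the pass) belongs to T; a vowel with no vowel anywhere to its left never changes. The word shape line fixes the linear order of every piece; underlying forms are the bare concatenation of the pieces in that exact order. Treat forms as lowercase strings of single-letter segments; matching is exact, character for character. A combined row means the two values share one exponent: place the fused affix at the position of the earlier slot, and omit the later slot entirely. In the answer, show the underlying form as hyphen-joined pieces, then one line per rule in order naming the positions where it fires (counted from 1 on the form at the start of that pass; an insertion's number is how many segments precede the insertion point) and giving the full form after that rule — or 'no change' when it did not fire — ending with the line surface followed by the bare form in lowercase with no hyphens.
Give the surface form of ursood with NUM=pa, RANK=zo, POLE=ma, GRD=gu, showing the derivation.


underlying: va-ursood-ok-gb-e
1. b -> p, d -> t, g -> k, v -> f, z -> s / _ #: no change
2. e -> o, i -> u / B C0 _: fires at position(s) 13: vaursoodokgbo
surface: vaursoodokgbo


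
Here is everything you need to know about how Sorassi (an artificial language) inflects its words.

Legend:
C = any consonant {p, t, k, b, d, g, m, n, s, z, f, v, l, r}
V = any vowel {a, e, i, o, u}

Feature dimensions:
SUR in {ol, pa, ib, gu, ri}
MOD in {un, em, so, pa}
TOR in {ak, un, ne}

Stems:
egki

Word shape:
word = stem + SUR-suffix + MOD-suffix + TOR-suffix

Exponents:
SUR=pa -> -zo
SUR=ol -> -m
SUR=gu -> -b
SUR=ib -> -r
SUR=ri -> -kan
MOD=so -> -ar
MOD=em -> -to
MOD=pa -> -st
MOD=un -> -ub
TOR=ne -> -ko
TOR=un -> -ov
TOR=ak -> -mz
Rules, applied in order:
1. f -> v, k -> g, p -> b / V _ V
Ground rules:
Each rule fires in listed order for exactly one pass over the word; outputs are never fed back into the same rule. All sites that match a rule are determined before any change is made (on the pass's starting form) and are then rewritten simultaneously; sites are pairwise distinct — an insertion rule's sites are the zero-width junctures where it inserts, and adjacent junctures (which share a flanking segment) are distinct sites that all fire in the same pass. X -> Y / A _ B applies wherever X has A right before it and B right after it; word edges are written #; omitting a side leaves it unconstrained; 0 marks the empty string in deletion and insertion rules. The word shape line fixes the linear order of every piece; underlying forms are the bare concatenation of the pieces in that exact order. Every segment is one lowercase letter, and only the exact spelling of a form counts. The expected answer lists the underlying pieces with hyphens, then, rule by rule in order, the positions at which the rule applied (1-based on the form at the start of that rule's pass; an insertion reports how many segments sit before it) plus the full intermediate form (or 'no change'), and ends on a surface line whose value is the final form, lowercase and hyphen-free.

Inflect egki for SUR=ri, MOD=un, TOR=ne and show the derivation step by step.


underlying: egki-kan-ub-ko
1. f -> v, k -> g, p -> b / V _ V: fires at position(s) 5: egkiganubko
surface: egkiganubko


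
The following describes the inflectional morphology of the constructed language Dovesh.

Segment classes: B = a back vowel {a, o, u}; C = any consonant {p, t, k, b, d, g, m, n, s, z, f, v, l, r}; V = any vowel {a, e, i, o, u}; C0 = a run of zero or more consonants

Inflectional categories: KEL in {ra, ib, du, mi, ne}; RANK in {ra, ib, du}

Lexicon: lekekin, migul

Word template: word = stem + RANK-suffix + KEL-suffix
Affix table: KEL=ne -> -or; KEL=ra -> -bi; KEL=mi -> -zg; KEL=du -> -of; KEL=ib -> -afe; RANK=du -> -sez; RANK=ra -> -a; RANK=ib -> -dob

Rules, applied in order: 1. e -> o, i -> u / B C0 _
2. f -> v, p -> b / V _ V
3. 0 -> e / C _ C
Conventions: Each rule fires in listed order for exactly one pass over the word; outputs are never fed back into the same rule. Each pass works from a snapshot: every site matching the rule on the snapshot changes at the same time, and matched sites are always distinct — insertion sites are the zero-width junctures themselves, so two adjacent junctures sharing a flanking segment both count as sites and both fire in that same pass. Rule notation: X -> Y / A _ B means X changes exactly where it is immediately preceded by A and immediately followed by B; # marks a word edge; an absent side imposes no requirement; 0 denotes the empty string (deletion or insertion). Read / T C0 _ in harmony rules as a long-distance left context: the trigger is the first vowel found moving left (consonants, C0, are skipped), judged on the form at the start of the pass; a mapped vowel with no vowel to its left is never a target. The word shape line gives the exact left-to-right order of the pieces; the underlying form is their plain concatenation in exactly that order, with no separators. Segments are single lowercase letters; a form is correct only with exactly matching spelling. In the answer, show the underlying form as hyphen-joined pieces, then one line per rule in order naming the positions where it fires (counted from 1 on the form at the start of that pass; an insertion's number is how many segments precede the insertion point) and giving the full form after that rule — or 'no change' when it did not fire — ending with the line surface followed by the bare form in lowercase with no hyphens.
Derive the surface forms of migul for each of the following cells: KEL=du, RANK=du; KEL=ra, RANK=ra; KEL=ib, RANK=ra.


cell KEL=du, RANK=du:
underlying: migul-sez-of
1. e -> o, i -> u / B C0 _: fires at position(s) 7: migulsozof
2. f -> v, p -> b / V _ V: no change
3. 0 -> e / C _ C: inserts after position(s) 5: migulesozof
surface: migulesozof

cell KEL=ra, RANK=ra:
underlying: migul-a-bi
1. e -> o, i -> u / B C0 _: fires at position(s) 8: migulabu
2. f -> v, p -> b / V _ V: no change
3. 0 -> e / C _ C: no change
surface: migulabu

cell KEL=ib, RANK=ra:
underlying: migul-a-afe
1. e -> o, i -> u / B C0 _: fires at position(s) 9: migulaafo
2. f -> v, p -> b / V _ V: fires at position(s) 8: migulaavo
3. 0 -> e / C _ C: no change
surface: migulaavo


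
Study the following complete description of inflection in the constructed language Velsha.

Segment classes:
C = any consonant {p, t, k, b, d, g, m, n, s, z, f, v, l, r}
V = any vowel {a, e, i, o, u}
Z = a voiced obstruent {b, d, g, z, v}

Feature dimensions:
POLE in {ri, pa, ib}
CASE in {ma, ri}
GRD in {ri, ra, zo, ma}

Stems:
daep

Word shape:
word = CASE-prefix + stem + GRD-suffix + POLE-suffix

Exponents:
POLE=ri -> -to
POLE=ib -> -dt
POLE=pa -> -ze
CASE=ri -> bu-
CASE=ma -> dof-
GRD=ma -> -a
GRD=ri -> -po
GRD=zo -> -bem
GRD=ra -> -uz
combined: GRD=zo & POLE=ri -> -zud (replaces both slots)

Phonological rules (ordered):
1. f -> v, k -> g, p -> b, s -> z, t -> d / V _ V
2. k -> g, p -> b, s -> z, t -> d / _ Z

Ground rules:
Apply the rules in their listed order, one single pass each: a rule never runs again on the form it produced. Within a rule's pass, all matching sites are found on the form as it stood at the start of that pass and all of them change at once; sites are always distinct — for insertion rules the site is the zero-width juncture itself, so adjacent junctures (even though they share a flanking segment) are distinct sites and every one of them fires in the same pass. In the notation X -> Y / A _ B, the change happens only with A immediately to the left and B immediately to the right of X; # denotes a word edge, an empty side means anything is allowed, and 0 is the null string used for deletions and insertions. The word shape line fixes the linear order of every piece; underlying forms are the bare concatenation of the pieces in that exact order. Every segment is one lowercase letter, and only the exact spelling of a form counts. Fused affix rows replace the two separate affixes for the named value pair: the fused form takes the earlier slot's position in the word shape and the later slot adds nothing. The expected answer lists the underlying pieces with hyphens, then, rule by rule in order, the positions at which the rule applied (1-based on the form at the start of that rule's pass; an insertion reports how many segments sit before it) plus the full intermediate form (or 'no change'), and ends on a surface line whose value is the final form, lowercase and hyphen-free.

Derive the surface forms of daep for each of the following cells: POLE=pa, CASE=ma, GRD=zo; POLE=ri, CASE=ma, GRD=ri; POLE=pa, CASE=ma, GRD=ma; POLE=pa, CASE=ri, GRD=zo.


cell POLE=pa, CASE=ma, GRD=zo:
underlying: dof-daep-bem-ze
1. f -> v, k -> g, p -> b, s -> z, t -> d / V _ V: no change
2. k -> g, p -> b, s -> z, t -> d / _ Z: fires at position(s) 7: dofdaebbemze
surface: dofdaebbemze

cell POLE=ri, CASE=ma, GRD=ri:
underlying: dof-daep-po-to
1. f -> v, k -> g, p -> b, s -> z, t -> d / V _ V: fires at position(s) 10: dofdaeppodo
2. k -> g, p -> b, s -> z, t -> d / _ Z: no change
surface: dofdaeppodo

cell POLE=pa, CASE=ma, GRD=ma:
underlying: dof-daep-a-ze
1. f -> v, k -> g, p -> b, s -> z, t -> d / V _ V: fires at position(s) 7: dofdaebaze
2. k -> g, p -> b, s -> z, t -> d / _ Z: no change
surface: dofdaebaze

cell POLE=pa, CASE=ri, GRD=zo:
underlying: bu-daep-bem-ze
1. f -> v, k -> g, p -> b, s -> z, t -> d / V _ V: no change
2. k -> g, p -> b, s -> z, t -> d / _ Z: fires at position(s) 6: budaebbemze
surface: budaebbemze


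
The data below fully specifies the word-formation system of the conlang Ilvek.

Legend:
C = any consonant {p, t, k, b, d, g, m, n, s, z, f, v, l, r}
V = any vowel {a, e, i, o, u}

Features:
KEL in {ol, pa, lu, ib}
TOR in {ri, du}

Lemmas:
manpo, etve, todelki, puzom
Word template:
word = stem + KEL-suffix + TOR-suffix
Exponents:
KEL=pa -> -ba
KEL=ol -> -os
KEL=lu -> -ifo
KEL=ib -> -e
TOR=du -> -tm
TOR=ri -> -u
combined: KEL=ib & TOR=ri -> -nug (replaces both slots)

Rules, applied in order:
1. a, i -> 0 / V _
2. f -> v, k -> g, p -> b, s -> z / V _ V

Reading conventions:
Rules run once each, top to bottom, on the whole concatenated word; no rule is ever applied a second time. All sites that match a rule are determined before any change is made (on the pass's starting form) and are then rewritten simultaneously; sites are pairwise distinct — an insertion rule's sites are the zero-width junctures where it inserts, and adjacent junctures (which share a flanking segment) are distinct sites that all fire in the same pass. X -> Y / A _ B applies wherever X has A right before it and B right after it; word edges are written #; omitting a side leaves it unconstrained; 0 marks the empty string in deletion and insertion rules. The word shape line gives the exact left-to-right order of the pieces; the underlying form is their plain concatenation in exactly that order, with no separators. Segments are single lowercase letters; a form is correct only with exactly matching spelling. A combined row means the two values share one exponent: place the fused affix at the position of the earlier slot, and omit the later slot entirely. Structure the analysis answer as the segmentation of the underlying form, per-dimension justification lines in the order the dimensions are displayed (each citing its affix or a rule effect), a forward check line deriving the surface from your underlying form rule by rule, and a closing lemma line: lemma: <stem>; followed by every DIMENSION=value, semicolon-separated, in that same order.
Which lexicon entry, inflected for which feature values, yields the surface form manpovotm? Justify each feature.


underlying: manpo-ifo-tm
KEL=lu - signalled by the affix -ifo
TOR=du - signalled by the affix -tm
check: manpoifotm -> manpofotm -> manpovotm
lemma: manpo; KEL=lu; TOR=du


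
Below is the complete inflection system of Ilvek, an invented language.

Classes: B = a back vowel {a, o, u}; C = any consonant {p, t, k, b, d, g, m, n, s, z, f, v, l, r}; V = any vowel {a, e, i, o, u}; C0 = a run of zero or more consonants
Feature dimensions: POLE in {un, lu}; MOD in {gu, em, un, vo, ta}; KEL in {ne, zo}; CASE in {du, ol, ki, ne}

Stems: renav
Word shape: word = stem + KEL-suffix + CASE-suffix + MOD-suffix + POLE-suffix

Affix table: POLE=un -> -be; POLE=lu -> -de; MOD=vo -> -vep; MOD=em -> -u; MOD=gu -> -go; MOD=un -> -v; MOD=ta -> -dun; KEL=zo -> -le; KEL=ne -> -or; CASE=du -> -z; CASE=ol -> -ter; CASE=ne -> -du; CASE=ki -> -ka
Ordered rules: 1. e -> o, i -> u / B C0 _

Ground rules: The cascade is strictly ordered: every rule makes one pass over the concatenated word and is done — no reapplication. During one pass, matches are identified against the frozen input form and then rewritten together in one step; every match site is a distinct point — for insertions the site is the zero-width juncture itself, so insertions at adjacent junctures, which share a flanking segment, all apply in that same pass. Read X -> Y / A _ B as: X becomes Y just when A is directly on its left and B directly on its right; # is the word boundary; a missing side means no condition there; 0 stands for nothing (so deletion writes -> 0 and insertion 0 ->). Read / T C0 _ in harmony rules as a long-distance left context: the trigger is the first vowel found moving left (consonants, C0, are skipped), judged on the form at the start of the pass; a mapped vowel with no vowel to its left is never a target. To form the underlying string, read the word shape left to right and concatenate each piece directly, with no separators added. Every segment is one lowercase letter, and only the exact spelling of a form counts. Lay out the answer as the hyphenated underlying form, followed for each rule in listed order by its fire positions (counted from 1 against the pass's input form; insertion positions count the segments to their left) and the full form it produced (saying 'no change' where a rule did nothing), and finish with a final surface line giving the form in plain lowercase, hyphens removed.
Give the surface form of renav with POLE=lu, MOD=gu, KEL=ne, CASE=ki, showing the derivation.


underlying: renav-or-ka-go-de
1. e -> o, i -> u / B C0 _: fires at position(s) 13: renavorkagodo
surface: renavorkagodo


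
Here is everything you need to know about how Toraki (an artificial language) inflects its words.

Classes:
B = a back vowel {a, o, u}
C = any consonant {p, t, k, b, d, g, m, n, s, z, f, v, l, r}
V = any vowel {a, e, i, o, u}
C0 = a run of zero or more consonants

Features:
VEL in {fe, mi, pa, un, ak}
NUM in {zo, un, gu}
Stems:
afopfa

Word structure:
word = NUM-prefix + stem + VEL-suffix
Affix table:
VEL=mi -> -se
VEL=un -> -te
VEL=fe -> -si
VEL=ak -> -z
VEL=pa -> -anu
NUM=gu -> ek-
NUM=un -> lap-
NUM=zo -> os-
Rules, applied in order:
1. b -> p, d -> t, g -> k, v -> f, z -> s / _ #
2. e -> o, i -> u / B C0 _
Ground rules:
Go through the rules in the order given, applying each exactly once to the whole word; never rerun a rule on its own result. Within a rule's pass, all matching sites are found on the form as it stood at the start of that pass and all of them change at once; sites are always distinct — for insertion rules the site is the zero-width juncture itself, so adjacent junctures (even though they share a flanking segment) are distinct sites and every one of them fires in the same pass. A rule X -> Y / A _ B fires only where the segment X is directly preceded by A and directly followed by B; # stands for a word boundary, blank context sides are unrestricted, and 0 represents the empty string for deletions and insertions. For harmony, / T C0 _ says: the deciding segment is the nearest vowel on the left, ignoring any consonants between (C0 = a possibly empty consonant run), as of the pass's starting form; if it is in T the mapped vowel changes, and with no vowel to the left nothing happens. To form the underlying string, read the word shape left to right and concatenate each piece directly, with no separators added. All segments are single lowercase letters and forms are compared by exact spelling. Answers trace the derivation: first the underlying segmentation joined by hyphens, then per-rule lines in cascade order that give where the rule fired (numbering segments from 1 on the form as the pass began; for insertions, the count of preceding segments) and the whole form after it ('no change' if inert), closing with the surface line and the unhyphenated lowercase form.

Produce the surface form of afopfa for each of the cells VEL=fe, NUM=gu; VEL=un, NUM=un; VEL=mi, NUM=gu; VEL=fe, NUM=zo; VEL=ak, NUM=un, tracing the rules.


cell VEL=fe, NUM=gu:
underlying: ek-afopfa-si
1. b -> p, d -> t, g -> k, v -> f, z -> s / _ #: no change
2. e -> o, i -> u / B C0 _: fires at position(s) 10: ekafopfasu
surface: ekafopfasu

cell VEL=un, NUM=un:
underlying: lap-afopfa-te
1. b -> p, d -> t, g -> k, v -> f, z -> s / _ #: no change
2. e -> o, i -> u / B C0 _: fires at position(s) 11: lapafopfato
surface: lapafopfato

cell VEL=mi, NUM=gu:
underlying: ek-afopfa-se
1. b -> p, d -> t, g -> k, v -> f, z -> s / _ #: no change
2. e -> o, i -> u / B C0 _: fires at position(s) 10: ekafopfaso
surface: ekafopfaso

cell VEL=fe, NUM=zo:
underlying: os-afopfa-si
1. b -> p, d -> t, g -> k, v -> f, z -> s / _ #: no change
2. e -> o, i -> u / B C0 _: fires at position(s) 10: osafopfasu
surface: osafopfasu

cell VEL=ak, NUM=un:
underlying: lap-afopfa-z
1. b -> p, d -> t, g -> k, v -> f, z -> s / _ #: fires at position(s) 10: lapafopfas
2. e -> o, i -> u / B C0 _: no change
surface: lapafopfas


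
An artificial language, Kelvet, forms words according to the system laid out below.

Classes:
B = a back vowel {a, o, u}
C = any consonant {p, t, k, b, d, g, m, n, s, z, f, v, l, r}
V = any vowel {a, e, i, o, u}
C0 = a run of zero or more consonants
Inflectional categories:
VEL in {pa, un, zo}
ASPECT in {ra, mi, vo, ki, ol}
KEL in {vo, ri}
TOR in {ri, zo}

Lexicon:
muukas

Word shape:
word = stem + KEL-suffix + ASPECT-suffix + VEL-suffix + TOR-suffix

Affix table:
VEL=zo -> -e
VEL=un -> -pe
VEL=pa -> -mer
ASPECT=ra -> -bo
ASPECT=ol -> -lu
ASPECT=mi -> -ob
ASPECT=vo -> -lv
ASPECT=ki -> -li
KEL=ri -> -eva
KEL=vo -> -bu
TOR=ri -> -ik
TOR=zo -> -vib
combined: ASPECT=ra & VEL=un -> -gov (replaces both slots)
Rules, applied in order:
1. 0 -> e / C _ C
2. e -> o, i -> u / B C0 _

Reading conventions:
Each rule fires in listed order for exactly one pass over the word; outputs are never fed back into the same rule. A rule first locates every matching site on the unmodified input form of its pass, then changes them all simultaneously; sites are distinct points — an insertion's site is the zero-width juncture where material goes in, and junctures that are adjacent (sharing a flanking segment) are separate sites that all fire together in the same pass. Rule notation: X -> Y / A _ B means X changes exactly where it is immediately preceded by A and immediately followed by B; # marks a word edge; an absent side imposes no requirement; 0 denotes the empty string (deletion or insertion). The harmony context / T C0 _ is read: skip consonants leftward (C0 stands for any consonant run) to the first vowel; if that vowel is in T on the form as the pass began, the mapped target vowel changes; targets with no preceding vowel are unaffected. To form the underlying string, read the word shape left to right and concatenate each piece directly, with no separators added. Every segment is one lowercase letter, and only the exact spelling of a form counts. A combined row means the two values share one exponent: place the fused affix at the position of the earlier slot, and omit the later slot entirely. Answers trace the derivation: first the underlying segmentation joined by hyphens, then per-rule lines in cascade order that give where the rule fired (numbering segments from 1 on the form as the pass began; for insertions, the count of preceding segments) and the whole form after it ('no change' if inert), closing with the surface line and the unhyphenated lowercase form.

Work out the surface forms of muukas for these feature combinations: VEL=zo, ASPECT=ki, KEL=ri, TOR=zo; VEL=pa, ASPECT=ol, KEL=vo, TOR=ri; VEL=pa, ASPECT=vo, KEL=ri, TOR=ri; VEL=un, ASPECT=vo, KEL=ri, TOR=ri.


cell VEL=zo, ASPECT=ki, KEL=ri, TOR=zo:
underlying: muukas-eva-li-e-vib
1. 0 -> e / C _ C: no change
2. e -> o, i -> u / B C0 _: fires at position(s) 7, 11: muukasovaluevib
surface: muukasovaluevib

cell VEL=pa, ASPECT=ol, KEL=vo, TOR=ri:
underlying: muukas-bu-lu-mer-ik
1. 0 -> e / C _ C: inserts after position(s) 6: muukasebulumerik
2. e -> o, i -> u / B C0 _: fires at position(s) 7, 13: muukasobulumorik
surface: muukasobulumorik

cell VEL=pa, ASPECT=vo, KEL=ri, TOR=ri:
underlying: muukas-eva-lv-mer-ik
1. 0 -> e / C _ C: inserts after position(s) 10, 11: muukasevalevemerik
2. e -> o, i -> u / B C0 _: fires at position(s) 7, 11: muukasovalovemerik
surface: muukasovalovemerik

cell VEL=un, ASPECT=vo, KEL=ri, TOR=ri:
underlying: muukas-eva-lv-pe-ik
1. 0 -> e / C _ C: inserts after position(s) 10, 11: muukasevalevepeik
2. e -> o, i -> u / B C0 _: fires at position(s) 7, 11: muukasovalovepeik
surface: muukasovalovepeik
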